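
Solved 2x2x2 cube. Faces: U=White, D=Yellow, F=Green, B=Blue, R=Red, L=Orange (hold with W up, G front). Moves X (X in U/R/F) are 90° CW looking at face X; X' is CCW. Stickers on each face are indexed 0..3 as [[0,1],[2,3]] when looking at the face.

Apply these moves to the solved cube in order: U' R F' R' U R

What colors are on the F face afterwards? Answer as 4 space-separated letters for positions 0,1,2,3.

Answer: G Y O G

Derivation:
After move 1 (U'): U=WWWW F=OOGG R=GGRR B=RRBB L=BBOO
After move 2 (R): R=RGRG U=WOWG F=OYGY D=YBYR B=WRWB
After move 3 (F'): F=YYOG U=WORR R=BGYG D=BOYR L=BGOW
After move 4 (R'): R=GGBY U=WWRW F=YOOR D=BYYG B=RROB
After move 5 (U): U=RWWW F=GGOR R=RRBY B=BGOB L=YOOW
After move 6 (R): R=BRYR U=RGWR F=GYOG D=BOYB B=WGWB
Query: F face = GYOG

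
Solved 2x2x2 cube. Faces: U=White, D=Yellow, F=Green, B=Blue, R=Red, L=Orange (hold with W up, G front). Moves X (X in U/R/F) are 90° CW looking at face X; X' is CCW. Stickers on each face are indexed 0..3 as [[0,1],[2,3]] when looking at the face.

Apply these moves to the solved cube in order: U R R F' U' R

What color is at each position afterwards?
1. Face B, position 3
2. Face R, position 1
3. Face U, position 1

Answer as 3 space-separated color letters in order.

After move 1 (U): U=WWWW F=RRGG R=BBRR B=OOBB L=GGOO
After move 2 (R): R=RBRB U=WRWG F=RYGY D=YBYO B=WOWB
After move 3 (R): R=RRBB U=WYWY F=RBGO D=YWYW B=GORB
After move 4 (F'): F=BORG U=WYRB R=WRYB D=GOYW L=GYOW
After move 5 (U'): U=YBWR F=GYRG R=BOYB B=WRRB L=GOOW
After move 6 (R): R=YBBO U=YYWG F=GORW D=GRYW B=RRBB
Query 1: B[3] = B
Query 2: R[1] = B
Query 3: U[1] = Y

Answer: B B Y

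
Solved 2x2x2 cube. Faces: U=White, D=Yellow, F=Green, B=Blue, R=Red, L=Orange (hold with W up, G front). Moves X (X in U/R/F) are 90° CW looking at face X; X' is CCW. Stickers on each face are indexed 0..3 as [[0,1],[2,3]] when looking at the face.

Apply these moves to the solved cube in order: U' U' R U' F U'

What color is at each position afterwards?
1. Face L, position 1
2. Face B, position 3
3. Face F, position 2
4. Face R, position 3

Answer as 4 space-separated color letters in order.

After move 1 (U'): U=WWWW F=OOGG R=GGRR B=RRBB L=BBOO
After move 2 (U'): U=WWWW F=BBGG R=OORR B=GGBB L=RROO
After move 3 (R): R=RORO U=WBWG F=BYGY D=YBYG B=WGWB
After move 4 (U'): U=BGWW F=RRGY R=BYRO B=ROWB L=WGOO
After move 5 (F): F=GRYR U=BGOG R=WYWO D=RBYG L=WYOB
After move 6 (U'): U=GGBO F=WYYR R=GRWO B=WYWB L=ROOB
Query 1: L[1] = O
Query 2: B[3] = B
Query 3: F[2] = Y
Query 4: R[3] = O

Answer: O B Y O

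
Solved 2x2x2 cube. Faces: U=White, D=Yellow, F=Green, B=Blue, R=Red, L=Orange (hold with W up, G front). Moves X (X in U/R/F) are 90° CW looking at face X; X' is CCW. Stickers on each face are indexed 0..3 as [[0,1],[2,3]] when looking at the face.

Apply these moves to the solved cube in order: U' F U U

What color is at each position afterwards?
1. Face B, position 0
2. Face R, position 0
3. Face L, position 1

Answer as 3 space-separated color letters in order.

Answer: G B G

Derivation:
After move 1 (U'): U=WWWW F=OOGG R=GGRR B=RRBB L=BBOO
After move 2 (F): F=GOGO U=WWOB R=WGWR D=RGYY L=BYOY
After move 3 (U): U=OWBW F=WGGO R=RRWR B=BYBB L=GOOY
After move 4 (U): U=BOWW F=RRGO R=BYWR B=GOBB L=WGOY
Query 1: B[0] = G
Query 2: R[0] = B
Query 3: L[1] = G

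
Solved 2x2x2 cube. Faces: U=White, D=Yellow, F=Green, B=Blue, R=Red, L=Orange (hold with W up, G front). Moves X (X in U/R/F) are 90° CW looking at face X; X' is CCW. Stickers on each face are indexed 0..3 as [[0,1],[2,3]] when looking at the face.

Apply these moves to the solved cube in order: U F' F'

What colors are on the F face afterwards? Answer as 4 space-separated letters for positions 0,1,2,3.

Answer: G G R R

Derivation:
After move 1 (U): U=WWWW F=RRGG R=BBRR B=OOBB L=GGOO
After move 2 (F'): F=RGRG U=WWBR R=YBYR D=GOYY L=GWOW
After move 3 (F'): F=GGRR U=WWYY R=OBGR D=WWYY L=GROB
Query: F face = GGRR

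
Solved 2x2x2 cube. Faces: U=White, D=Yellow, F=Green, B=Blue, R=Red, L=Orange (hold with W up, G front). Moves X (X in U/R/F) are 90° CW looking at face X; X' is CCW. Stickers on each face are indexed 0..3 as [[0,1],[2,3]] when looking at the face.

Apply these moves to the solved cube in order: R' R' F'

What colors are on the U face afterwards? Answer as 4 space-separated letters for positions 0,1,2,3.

Answer: W Y R R

Derivation:
After move 1 (R'): R=RRRR U=WBWB F=GWGW D=YGYG B=YBYB
After move 2 (R'): R=RRRR U=WYWY F=GBGB D=YWYW B=GBGB
After move 3 (F'): F=BBGG U=WYRR R=WRYR D=OOYW L=OYOW
Query: U face = WYRR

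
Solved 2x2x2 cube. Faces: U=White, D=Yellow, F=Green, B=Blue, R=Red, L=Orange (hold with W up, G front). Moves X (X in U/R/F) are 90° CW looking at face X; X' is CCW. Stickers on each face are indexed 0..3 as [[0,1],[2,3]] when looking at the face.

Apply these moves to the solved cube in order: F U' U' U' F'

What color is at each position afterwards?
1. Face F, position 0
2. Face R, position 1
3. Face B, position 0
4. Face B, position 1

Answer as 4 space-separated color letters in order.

Answer: R B O Y

Derivation:
After move 1 (F): F=GGGG U=WWOO R=WRWR D=RRYY L=OYOY
After move 2 (U'): U=WOWO F=OYGG R=GGWR B=WRBB L=BBOY
After move 3 (U'): U=OOWW F=BBGG R=OYWR B=GGBB L=WROY
After move 4 (U'): U=OWOW F=WRGG R=BBWR B=OYBB L=GGOY
After move 5 (F'): F=RGWG U=OWBW R=RBRR D=GYYY L=GWOO
Query 1: F[0] = R
Query 2: R[1] = B
Query 3: B[0] = O
Query 4: B[1] = Y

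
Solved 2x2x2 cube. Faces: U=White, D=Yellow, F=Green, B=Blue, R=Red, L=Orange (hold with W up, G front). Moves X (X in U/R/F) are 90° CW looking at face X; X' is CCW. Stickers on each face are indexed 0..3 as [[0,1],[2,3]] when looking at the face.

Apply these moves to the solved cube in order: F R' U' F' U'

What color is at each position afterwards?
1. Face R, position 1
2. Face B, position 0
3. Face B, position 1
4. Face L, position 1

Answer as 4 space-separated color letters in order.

Answer: O G W R

Derivation:
After move 1 (F): F=GGGG U=WWOO R=WRWR D=RRYY L=OYOY
After move 2 (R'): R=RRWW U=WBOB F=GWGO D=RGYG B=YBRB
After move 3 (U'): U=BBWO F=OYGO R=GWWW B=RRRB L=YBOY
After move 4 (F'): F=YOOG U=BBGW R=GWRW D=BYYG L=YOOW
After move 5 (U'): U=BWBG F=YOOG R=YORW B=GWRB L=RROW
Query 1: R[1] = O
Query 2: B[0] = G
Query 3: B[1] = W
Query 4: L[1] = R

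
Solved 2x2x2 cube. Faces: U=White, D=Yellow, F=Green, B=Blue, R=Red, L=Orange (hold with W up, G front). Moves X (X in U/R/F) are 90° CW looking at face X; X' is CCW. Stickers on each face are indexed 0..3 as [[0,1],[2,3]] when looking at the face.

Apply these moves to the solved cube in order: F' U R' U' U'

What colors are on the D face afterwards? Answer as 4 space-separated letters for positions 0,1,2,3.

Answer: O R Y G

Derivation:
After move 1 (F'): F=GGGG U=WWRR R=YRYR D=OOYY L=OWOW
After move 2 (U): U=RWRW F=YRGG R=BBYR B=OWBB L=GGOW
After move 3 (R'): R=BRBY U=RBRO F=YWGW D=ORYG B=YWOB
After move 4 (U'): U=BORR F=GGGW R=YWBY B=BROB L=YWOW
After move 5 (U'): U=ORBR F=YWGW R=GGBY B=YWOB L=BROW
Query: D face = ORYG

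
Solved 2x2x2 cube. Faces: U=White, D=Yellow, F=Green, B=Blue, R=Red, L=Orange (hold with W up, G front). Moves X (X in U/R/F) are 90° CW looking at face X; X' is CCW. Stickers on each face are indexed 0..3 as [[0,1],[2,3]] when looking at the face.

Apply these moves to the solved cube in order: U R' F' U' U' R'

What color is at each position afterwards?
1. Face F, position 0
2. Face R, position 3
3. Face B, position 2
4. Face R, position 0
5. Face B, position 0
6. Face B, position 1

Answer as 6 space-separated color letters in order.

Answer: Y Y O O G W

Derivation:
After move 1 (U): U=WWWW F=RRGG R=BBRR B=OOBB L=GGOO
After move 2 (R'): R=BRBR U=WBWO F=RWGW D=YRYG B=YOYB
After move 3 (F'): F=WWRG U=WBBB R=RRYR D=GOYG L=GOOW
After move 4 (U'): U=BBWB F=GORG R=WWYR B=RRYB L=YOOW
After move 5 (U'): U=BBBW F=YORG R=GOYR B=WWYB L=RROW
After move 6 (R'): R=ORGY U=BYBW F=YBRW D=GOYG B=GWOB
Query 1: F[0] = Y
Query 2: R[3] = Y
Query 3: B[2] = O
Query 4: R[0] = O
Query 5: B[0] = G
Query 6: B[1] = W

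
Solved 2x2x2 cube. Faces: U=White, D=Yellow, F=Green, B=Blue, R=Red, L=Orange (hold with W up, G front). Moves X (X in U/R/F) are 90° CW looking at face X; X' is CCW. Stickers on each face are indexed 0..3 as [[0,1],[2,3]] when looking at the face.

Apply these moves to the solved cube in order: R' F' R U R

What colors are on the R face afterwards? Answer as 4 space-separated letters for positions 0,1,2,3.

Answer: R R R B

Derivation:
After move 1 (R'): R=RRRR U=WBWB F=GWGW D=YGYG B=YBYB
After move 2 (F'): F=WWGG U=WBRR R=GRYR D=OOYG L=OBOW
After move 3 (R): R=YGRR U=WWRG F=WOGG D=OYYY B=RBBB
After move 4 (U): U=RWGW F=YGGG R=RBRR B=OBBB L=WOOW
After move 5 (R): R=RRRB U=RGGG F=YYGY D=OBYO B=WBWB
Query: R face = RRRB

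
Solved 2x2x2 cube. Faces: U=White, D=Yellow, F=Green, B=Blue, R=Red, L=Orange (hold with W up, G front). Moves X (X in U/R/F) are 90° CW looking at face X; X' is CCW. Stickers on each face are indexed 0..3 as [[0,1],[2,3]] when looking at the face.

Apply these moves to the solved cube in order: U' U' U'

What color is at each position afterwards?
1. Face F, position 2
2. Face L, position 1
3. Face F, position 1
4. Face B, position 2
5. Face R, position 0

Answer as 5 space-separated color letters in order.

After move 1 (U'): U=WWWW F=OOGG R=GGRR B=RRBB L=BBOO
After move 2 (U'): U=WWWW F=BBGG R=OORR B=GGBB L=RROO
After move 3 (U'): U=WWWW F=RRGG R=BBRR B=OOBB L=GGOO
Query 1: F[2] = G
Query 2: L[1] = G
Query 3: F[1] = R
Query 4: B[2] = B
Query 5: R[0] = B

Answer: G G R B B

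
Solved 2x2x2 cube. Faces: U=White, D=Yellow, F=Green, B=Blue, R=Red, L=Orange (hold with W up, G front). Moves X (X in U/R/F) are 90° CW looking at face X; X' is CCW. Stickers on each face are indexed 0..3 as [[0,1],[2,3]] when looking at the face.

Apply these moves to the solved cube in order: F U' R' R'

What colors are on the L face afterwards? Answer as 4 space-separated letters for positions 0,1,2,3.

After move 1 (F): F=GGGG U=WWOO R=WRWR D=RRYY L=OYOY
After move 2 (U'): U=WOWO F=OYGG R=GGWR B=WRBB L=BBOY
After move 3 (R'): R=GRGW U=WBWW F=OOGO D=RYYG B=YRRB
After move 4 (R'): R=RWGG U=WRWY F=OBGW D=ROYO B=GRYB
Query: L face = BBOY

Answer: B B O Y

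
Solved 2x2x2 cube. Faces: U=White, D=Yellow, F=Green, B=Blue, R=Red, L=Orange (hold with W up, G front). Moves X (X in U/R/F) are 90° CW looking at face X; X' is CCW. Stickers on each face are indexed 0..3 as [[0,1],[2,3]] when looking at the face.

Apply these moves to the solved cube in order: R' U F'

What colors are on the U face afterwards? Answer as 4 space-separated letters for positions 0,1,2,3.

Answer: W W Y R

Derivation:
After move 1 (R'): R=RRRR U=WBWB F=GWGW D=YGYG B=YBYB
After move 2 (U): U=WWBB F=RRGW R=YBRR B=OOYB L=GWOO
After move 3 (F'): F=RWRG U=WWYR R=GBYR D=WOYG L=GBOB
Query: U face = WWYR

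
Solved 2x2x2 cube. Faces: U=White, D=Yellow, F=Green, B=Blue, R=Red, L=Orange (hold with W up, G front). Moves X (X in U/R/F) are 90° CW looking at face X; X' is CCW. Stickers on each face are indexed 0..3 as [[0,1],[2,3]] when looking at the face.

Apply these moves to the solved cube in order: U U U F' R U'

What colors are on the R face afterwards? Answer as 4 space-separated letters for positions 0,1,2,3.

Answer: O O R G

Derivation:
After move 1 (U): U=WWWW F=RRGG R=BBRR B=OOBB L=GGOO
After move 2 (U): U=WWWW F=BBGG R=OORR B=GGBB L=RROO
After move 3 (U): U=WWWW F=OOGG R=GGRR B=RRBB L=BBOO
After move 4 (F'): F=OGOG U=WWGR R=YGYR D=BOYY L=BWOW
After move 5 (R): R=YYRG U=WGGG F=OOOY D=BBYR B=RRWB
After move 6 (U'): U=GGWG F=BWOY R=OORG B=YYWB L=RROW
Query: R face = OORG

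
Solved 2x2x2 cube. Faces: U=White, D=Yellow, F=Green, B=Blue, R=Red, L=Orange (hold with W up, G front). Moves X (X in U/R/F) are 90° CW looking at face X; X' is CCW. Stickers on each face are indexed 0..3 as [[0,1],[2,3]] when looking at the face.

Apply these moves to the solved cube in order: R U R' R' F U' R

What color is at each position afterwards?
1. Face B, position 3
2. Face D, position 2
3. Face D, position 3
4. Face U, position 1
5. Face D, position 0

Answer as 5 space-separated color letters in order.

Answer: B Y G Y B

Derivation:
After move 1 (R): R=RRRR U=WGWG F=GYGY D=YBYB B=WBWB
After move 2 (U): U=WWGG F=RRGY R=WBRR B=OOWB L=GYOO
After move 3 (R'): R=BRWR U=WWGO F=RWGG D=YRYY B=BOBB
After move 4 (R'): R=RRBW U=WBGB F=RWGO D=YWYG B=YORB
After move 5 (F): F=GROW U=WBOY R=GRBW D=BRYG L=GYOW
After move 6 (U'): U=BYWO F=GYOW R=GRBW B=GRRB L=YOOW
After move 7 (R): R=BGWR U=BYWW F=GROG D=BRYG B=ORYB
Query 1: B[3] = B
Query 2: D[2] = Y
Query 3: D[3] = G
Query 4: U[1] = Y
Query 5: D[0] = B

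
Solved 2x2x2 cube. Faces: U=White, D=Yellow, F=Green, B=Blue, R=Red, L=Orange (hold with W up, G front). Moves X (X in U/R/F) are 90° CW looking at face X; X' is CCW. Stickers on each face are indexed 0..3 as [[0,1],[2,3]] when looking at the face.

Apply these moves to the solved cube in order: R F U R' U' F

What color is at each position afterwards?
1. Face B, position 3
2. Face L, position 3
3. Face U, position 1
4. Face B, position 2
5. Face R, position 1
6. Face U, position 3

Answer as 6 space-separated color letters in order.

Answer: B R O R W Y

Derivation:
After move 1 (R): R=RRRR U=WGWG F=GYGY D=YBYB B=WBWB
After move 2 (F): F=GGYY U=WGOO R=WRGR D=RRYB L=OYOB
After move 3 (U): U=OWOG F=WRYY R=WBGR B=OYWB L=GGOB
After move 4 (R'): R=BRWG U=OWOO F=WWYG D=RRYY B=BYRB
After move 5 (U'): U=WOOO F=GGYG R=WWWG B=BRRB L=BYOB
After move 6 (F): F=YGGG U=WOBY R=OWOG D=WWYY L=BROR
Query 1: B[3] = B
Query 2: L[3] = R
Query 3: U[1] = O
Query 4: B[2] = R
Query 5: R[1] = W
Query 6: U[3] = Y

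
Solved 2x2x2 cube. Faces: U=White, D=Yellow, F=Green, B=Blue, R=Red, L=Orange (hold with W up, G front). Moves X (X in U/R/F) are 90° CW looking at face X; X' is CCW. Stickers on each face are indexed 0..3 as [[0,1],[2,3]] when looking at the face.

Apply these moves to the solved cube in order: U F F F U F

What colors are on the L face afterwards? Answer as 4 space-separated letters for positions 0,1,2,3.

After move 1 (U): U=WWWW F=RRGG R=BBRR B=OOBB L=GGOO
After move 2 (F): F=GRGR U=WWOG R=WBWR D=RBYY L=GYOY
After move 3 (F): F=GGRR U=WWYY R=OBGR D=WWYY L=GROB
After move 4 (F): F=RGRG U=WWBR R=YBYR D=GOYY L=GWOW
After move 5 (U): U=BWRW F=YBRG R=OOYR B=GWBB L=RGOW
After move 6 (F): F=RYGB U=BWWG R=ROWR D=YOYY L=RGOO
Query: L face = RGOO

Answer: R G O O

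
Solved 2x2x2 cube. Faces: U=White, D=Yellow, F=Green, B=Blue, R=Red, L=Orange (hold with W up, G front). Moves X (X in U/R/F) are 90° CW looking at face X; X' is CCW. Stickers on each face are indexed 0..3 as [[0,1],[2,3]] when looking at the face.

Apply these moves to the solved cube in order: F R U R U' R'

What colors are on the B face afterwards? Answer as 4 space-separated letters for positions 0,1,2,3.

After move 1 (F): F=GGGG U=WWOO R=WRWR D=RRYY L=OYOY
After move 2 (R): R=WWRR U=WGOG F=GRGY D=RBYB B=OBWB
After move 3 (U): U=OWGG F=WWGY R=OBRR B=OYWB L=GROY
After move 4 (R): R=RORB U=OWGY F=WBGB D=RWYO B=GYWB
After move 5 (U'): U=WYOG F=GRGB R=WBRB B=ROWB L=GYOY
After move 6 (R'): R=BBWR U=WWOR F=GYGG D=RRYB B=OOWB
Query: B face = OOWB

Answer: O O W B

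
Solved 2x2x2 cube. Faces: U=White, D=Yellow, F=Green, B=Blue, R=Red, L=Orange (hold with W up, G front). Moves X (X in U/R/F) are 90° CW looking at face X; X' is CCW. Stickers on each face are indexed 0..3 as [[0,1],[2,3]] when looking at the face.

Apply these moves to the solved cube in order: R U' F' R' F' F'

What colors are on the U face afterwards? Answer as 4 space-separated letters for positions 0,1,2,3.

Answer: G W Y B

Derivation:
After move 1 (R): R=RRRR U=WGWG F=GYGY D=YBYB B=WBWB
After move 2 (U'): U=GGWW F=OOGY R=GYRR B=RRWB L=WBOO
After move 3 (F'): F=OYOG U=GGGR R=BYYR D=BOYB L=WWOW
After move 4 (R'): R=YRBY U=GWGR F=OGOR D=BYYG B=BROB
After move 5 (F'): F=GROO U=GWYB R=YRBY D=WWYG L=WROG
After move 6 (F'): F=ROGO U=GWYB R=WRWY D=RGYG L=WBOY
Query: U face = GWYB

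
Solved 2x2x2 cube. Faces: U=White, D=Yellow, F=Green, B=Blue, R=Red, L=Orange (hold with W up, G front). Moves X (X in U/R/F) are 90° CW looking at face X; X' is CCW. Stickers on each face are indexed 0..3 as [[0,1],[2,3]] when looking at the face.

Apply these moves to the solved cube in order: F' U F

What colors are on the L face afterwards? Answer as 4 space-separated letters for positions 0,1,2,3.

After move 1 (F'): F=GGGG U=WWRR R=YRYR D=OOYY L=OWOW
After move 2 (U): U=RWRW F=YRGG R=BBYR B=OWBB L=GGOW
After move 3 (F): F=GYGR U=RWWG R=RBWR D=YBYY L=GOOO
Query: L face = GOOO

Answer: G O O O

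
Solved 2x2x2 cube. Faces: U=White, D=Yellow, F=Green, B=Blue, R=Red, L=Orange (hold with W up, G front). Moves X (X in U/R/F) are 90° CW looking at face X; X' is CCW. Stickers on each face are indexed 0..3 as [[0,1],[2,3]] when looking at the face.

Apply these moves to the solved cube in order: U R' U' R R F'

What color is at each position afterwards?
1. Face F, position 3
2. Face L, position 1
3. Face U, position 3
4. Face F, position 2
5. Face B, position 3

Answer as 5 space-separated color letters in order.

After move 1 (U): U=WWWW F=RRGG R=BBRR B=OOBB L=GGOO
After move 2 (R'): R=BRBR U=WBWO F=RWGW D=YRYG B=YOYB
After move 3 (U'): U=BOWW F=GGGW R=RWBR B=BRYB L=YOOO
After move 4 (R): R=BRRW U=BGWW F=GRGG D=YYYB B=WROB
After move 5 (R): R=RBWR U=BRWG F=GYGB D=YOYW B=WRGB
After move 6 (F'): F=YBGG U=BRRW R=OBYR D=OOYW L=YGOW
Query 1: F[3] = G
Query 2: L[1] = G
Query 3: U[3] = W
Query 4: F[2] = G
Query 5: B[3] = B

Answer: G G W G B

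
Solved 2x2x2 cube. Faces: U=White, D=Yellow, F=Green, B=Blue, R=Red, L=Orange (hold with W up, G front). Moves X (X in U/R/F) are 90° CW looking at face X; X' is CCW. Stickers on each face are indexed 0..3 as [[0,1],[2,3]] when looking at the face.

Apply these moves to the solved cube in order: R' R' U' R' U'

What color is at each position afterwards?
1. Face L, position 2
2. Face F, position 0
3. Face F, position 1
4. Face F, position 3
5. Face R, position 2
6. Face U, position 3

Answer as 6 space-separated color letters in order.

After move 1 (R'): R=RRRR U=WBWB F=GWGW D=YGYG B=YBYB
After move 2 (R'): R=RRRR U=WYWY F=GBGB D=YWYW B=GBGB
After move 3 (U'): U=YYWW F=OOGB R=GBRR B=RRGB L=GBOO
After move 4 (R'): R=BRGR U=YGWR F=OYGW D=YOYB B=WRWB
After move 5 (U'): U=GRYW F=GBGW R=OYGR B=BRWB L=WROO
Query 1: L[2] = O
Query 2: F[0] = G
Query 3: F[1] = B
Query 4: F[3] = W
Query 5: R[2] = G
Query 6: U[3] = W

Answer: O G B W G W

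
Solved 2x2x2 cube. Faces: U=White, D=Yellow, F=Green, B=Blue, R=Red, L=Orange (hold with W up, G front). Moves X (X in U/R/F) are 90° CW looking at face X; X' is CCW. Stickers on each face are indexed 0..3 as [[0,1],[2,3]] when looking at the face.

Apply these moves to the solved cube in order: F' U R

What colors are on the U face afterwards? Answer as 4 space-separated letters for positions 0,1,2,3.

Answer: R R R G

Derivation:
After move 1 (F'): F=GGGG U=WWRR R=YRYR D=OOYY L=OWOW
After move 2 (U): U=RWRW F=YRGG R=BBYR B=OWBB L=GGOW
After move 3 (R): R=YBRB U=RRRG F=YOGY D=OBYO B=WWWB
Query: U face = RRRG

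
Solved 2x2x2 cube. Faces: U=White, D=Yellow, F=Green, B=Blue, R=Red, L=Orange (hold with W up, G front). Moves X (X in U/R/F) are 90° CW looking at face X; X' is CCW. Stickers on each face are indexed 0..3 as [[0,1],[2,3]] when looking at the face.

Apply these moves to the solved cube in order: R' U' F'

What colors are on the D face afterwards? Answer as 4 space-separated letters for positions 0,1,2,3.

Answer: B O Y G

Derivation:
After move 1 (R'): R=RRRR U=WBWB F=GWGW D=YGYG B=YBYB
After move 2 (U'): U=BBWW F=OOGW R=GWRR B=RRYB L=YBOO
After move 3 (F'): F=OWOG U=BBGR R=GWYR D=BOYG L=YWOW
Query: D face = BOYG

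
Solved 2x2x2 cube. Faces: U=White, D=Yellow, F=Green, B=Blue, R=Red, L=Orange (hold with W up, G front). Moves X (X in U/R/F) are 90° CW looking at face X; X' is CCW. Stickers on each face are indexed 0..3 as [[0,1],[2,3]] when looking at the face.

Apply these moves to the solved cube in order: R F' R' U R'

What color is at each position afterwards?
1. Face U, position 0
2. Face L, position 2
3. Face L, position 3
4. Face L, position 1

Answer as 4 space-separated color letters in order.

Answer: R O W G

Derivation:
After move 1 (R): R=RRRR U=WGWG F=GYGY D=YBYB B=WBWB
After move 2 (F'): F=YYGG U=WGRR R=BRYR D=OOYB L=OGOW
After move 3 (R'): R=RRBY U=WWRW F=YGGR D=OYYG B=BBOB
After move 4 (U): U=RWWW F=RRGR R=BBBY B=OGOB L=YGOW
After move 5 (R'): R=BYBB U=ROWO F=RWGW D=ORYR B=GGYB
Query 1: U[0] = R
Query 2: L[2] = O
Query 3: L[3] = W
Query 4: L[1] = G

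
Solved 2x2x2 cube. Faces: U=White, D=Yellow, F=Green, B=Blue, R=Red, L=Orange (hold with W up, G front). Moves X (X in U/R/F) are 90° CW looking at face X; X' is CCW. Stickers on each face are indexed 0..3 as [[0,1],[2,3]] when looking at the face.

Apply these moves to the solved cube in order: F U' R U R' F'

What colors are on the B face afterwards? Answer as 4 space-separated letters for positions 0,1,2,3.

Answer: W B B B

Derivation:
After move 1 (F): F=GGGG U=WWOO R=WRWR D=RRYY L=OYOY
After move 2 (U'): U=WOWO F=OYGG R=GGWR B=WRBB L=BBOY
After move 3 (R): R=WGRG U=WYWG F=ORGY D=RBYW B=OROB
After move 4 (U): U=WWGY F=WGGY R=ORRG B=BBOB L=OROY
After move 5 (R'): R=RGOR U=WOGB F=WWGY D=RGYY B=WBBB
After move 6 (F'): F=WYWG U=WORO R=GGRR D=RYYY L=OBOG
Query: B face = WBBB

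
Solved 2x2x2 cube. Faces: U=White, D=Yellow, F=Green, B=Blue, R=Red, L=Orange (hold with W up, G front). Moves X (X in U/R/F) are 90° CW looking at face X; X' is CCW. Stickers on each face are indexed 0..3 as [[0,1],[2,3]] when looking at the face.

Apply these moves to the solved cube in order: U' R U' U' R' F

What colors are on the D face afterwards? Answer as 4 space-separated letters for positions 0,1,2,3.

Answer: B B Y Y

Derivation:
After move 1 (U'): U=WWWW F=OOGG R=GGRR B=RRBB L=BBOO
After move 2 (R): R=RGRG U=WOWG F=OYGY D=YBYR B=WRWB
After move 3 (U'): U=OGWW F=BBGY R=OYRG B=RGWB L=WROO
After move 4 (U'): U=GWOW F=WRGY R=BBRG B=OYWB L=RGOO
After move 5 (R'): R=BGBR U=GWOO F=WWGW D=YRYY B=RYBB
After move 6 (F): F=GWWW U=GWOG R=OGOR D=BBYY L=RYOR
Query: D face = BBYY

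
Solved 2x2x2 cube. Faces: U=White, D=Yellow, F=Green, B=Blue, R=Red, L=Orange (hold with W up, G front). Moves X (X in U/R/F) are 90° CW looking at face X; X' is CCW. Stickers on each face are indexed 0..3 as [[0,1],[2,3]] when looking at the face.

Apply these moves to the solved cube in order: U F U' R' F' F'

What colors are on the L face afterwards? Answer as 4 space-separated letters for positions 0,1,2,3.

After move 1 (U): U=WWWW F=RRGG R=BBRR B=OOBB L=GGOO
After move 2 (F): F=GRGR U=WWOG R=WBWR D=RBYY L=GYOY
After move 3 (U'): U=WGWO F=GYGR R=GRWR B=WBBB L=OOOY
After move 4 (R'): R=RRGW U=WBWW F=GGGO D=RYYR B=YBBB
After move 5 (F'): F=GOGG U=WBRG R=YRRW D=OYYR L=OWOW
After move 6 (F'): F=OGGG U=WBYR R=YROW D=WWYR L=OGOR
Query: L face = OGOR

Answer: O G O R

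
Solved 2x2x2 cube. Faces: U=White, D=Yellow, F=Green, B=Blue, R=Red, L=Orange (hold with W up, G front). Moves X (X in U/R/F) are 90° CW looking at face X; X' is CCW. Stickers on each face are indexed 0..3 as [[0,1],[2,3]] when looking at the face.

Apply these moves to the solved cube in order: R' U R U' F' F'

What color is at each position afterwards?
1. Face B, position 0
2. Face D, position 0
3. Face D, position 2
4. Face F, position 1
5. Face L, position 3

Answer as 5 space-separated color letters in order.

Answer: R B Y G R

Derivation:
After move 1 (R'): R=RRRR U=WBWB F=GWGW D=YGYG B=YBYB
After move 2 (U): U=WWBB F=RRGW R=YBRR B=OOYB L=GWOO
After move 3 (R): R=RYRB U=WRBW F=RGGG D=YYYO B=BOWB
After move 4 (U'): U=RWWB F=GWGG R=RGRB B=RYWB L=BOOO
After move 5 (F'): F=WGGG U=RWRR R=YGYB D=OOYO L=BBOW
After move 6 (F'): F=GGWG U=RWYY R=OGOB D=BWYO L=BROR
Query 1: B[0] = R
Query 2: D[0] = B
Query 3: D[2] = Y
Query 4: F[1] = G
Query 5: L[3] = R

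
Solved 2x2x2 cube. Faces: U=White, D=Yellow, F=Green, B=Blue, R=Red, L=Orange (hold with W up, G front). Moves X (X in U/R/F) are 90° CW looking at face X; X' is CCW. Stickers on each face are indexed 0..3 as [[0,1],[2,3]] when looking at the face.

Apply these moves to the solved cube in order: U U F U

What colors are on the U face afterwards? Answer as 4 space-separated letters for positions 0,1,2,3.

After move 1 (U): U=WWWW F=RRGG R=BBRR B=OOBB L=GGOO
After move 2 (U): U=WWWW F=BBGG R=OORR B=GGBB L=RROO
After move 3 (F): F=GBGB U=WWOR R=WOWR D=ROYY L=RYOY
After move 4 (U): U=OWRW F=WOGB R=GGWR B=RYBB L=GBOY
Query: U face = OWRW

Answer: O W R W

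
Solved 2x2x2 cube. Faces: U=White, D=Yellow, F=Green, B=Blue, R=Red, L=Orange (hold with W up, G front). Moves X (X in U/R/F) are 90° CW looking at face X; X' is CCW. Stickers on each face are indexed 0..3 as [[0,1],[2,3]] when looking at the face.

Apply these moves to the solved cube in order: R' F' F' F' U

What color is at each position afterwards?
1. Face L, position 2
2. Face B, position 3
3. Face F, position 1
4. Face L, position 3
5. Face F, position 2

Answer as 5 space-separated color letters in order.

After move 1 (R'): R=RRRR U=WBWB F=GWGW D=YGYG B=YBYB
After move 2 (F'): F=WWGG U=WBRR R=GRYR D=OOYG L=OBOW
After move 3 (F'): F=WGWG U=WBGY R=OROR D=BWYG L=OROR
After move 4 (F'): F=GGWW U=WBOO R=WRBR D=RRYG L=OYOG
After move 5 (U): U=OWOB F=WRWW R=YBBR B=OYYB L=GGOG
Query 1: L[2] = O
Query 2: B[3] = B
Query 3: F[1] = R
Query 4: L[3] = G
Query 5: F[2] = W

Answer: O B R G W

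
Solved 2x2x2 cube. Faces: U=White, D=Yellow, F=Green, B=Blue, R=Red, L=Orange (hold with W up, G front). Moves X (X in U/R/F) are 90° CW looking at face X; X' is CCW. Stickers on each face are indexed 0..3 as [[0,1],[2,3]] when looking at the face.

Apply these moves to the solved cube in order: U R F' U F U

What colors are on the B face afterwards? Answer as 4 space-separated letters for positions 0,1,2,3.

After move 1 (U): U=WWWW F=RRGG R=BBRR B=OOBB L=GGOO
After move 2 (R): R=RBRB U=WRWG F=RYGY D=YBYO B=WOWB
After move 3 (F'): F=YYRG U=WRRR R=BBYB D=GOYO L=GGOW
After move 4 (U): U=RWRR F=BBRG R=WOYB B=GGWB L=YYOW
After move 5 (F): F=RBGB U=RWWY R=RORB D=YWYO L=YGOO
After move 6 (U): U=WRYW F=ROGB R=GGRB B=YGWB L=RBOO
Query: B face = YGWB

Answer: Y G W B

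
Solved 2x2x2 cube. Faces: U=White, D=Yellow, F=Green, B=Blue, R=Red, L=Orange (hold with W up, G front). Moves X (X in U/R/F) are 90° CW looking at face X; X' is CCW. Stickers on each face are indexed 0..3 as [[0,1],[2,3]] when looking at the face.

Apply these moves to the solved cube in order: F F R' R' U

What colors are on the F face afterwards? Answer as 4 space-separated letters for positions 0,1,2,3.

Answer: R O G B

Derivation:
After move 1 (F): F=GGGG U=WWOO R=WRWR D=RRYY L=OYOY
After move 2 (F): F=GGGG U=WWYY R=OROR D=WWYY L=OROR
After move 3 (R'): R=RROO U=WBYB F=GWGY D=WGYG B=YBWB
After move 4 (R'): R=RORO U=WWYY F=GBGB D=WWYY B=GBGB
After move 5 (U): U=YWYW F=ROGB R=GBRO B=ORGB L=GBOR
Query: F face = ROGB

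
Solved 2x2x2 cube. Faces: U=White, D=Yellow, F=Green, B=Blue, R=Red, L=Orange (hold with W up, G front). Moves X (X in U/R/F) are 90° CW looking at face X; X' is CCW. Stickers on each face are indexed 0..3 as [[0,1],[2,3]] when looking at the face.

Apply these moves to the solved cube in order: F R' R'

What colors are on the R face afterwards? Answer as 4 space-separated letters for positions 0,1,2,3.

After move 1 (F): F=GGGG U=WWOO R=WRWR D=RRYY L=OYOY
After move 2 (R'): R=RRWW U=WBOB F=GWGO D=RGYG B=YBRB
After move 3 (R'): R=RWRW U=WROY F=GBGB D=RWYO B=GBGB
Query: R face = RWRW

Answer: R W R W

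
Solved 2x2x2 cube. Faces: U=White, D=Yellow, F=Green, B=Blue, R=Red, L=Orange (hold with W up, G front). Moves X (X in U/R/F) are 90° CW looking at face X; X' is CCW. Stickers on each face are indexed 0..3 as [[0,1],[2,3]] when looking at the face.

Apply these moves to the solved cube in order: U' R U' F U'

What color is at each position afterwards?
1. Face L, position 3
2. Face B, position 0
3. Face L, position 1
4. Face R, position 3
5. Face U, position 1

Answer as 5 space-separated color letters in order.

After move 1 (U'): U=WWWW F=OOGG R=GGRR B=RRBB L=BBOO
After move 2 (R): R=RGRG U=WOWG F=OYGY D=YBYR B=WRWB
After move 3 (U'): U=OGWW F=BBGY R=OYRG B=RGWB L=WROO
After move 4 (F): F=GBYB U=OGOR R=WYWG D=ROYR L=WYOB
After move 5 (U'): U=GROO F=WYYB R=GBWG B=WYWB L=RGOB
Query 1: L[3] = B
Query 2: B[0] = W
Query 3: L[1] = G
Query 4: R[3] = G
Query 5: U[1] = R

Answer: B W G G R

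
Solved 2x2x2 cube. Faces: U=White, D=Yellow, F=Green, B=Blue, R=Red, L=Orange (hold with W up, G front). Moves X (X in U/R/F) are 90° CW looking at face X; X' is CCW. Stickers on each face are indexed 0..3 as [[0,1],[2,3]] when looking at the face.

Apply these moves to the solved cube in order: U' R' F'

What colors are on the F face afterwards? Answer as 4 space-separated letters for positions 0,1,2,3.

After move 1 (U'): U=WWWW F=OOGG R=GGRR B=RRBB L=BBOO
After move 2 (R'): R=GRGR U=WBWR F=OWGW D=YOYG B=YRYB
After move 3 (F'): F=WWOG U=WBGG R=ORYR D=BOYG L=BROW
Query: F face = WWOG

Answer: W W O G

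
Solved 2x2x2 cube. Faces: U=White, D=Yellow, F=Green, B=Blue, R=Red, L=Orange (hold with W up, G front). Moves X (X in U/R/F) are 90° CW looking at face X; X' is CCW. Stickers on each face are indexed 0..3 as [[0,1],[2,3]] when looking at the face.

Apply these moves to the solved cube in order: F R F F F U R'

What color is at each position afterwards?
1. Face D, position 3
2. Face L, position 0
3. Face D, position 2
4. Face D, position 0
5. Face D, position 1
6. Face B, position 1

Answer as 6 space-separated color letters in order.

After move 1 (F): F=GGGG U=WWOO R=WRWR D=RRYY L=OYOY
After move 2 (R): R=WWRR U=WGOG F=GRGY D=RBYB B=OBWB
After move 3 (F): F=GGYR U=WGYY R=OWGR D=RWYB L=OROB
After move 4 (F): F=YGRG U=WGBR R=YWYR D=GOYB L=OROW
After move 5 (F): F=RYGG U=WGWR R=BWRR D=YYYB L=OGOO
After move 6 (U): U=WWRG F=BWGG R=OBRR B=OGWB L=RYOO
After move 7 (R'): R=BROR U=WWRO F=BWGG D=YWYG B=BGYB
Query 1: D[3] = G
Query 2: L[0] = R
Query 3: D[2] = Y
Query 4: D[0] = Y
Query 5: D[1] = W
Query 6: B[1] = G

Answer: G R Y Y W G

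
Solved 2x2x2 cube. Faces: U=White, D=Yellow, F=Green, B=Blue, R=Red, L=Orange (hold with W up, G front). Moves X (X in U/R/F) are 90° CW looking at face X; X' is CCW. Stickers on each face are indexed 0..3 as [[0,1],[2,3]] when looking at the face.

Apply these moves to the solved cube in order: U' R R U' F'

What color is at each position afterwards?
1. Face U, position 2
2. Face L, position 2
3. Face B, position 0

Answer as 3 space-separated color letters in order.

After move 1 (U'): U=WWWW F=OOGG R=GGRR B=RRBB L=BBOO
After move 2 (R): R=RGRG U=WOWG F=OYGY D=YBYR B=WRWB
After move 3 (R): R=RRGG U=WYWY F=OBGR D=YWYW B=GROB
After move 4 (U'): U=YYWW F=BBGR R=OBGG B=RROB L=GROO
After move 5 (F'): F=BRBG U=YYOG R=WBYG D=ROYW L=GWOW
Query 1: U[2] = O
Query 2: L[2] = O
Query 3: B[0] = R

Answer: O O R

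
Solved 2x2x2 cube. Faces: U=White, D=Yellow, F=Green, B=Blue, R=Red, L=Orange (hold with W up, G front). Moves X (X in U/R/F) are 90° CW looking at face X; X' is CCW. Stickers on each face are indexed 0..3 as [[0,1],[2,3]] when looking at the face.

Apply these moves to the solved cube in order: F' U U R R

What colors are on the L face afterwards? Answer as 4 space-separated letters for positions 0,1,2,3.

After move 1 (F'): F=GGGG U=WWRR R=YRYR D=OOYY L=OWOW
After move 2 (U): U=RWRW F=YRGG R=BBYR B=OWBB L=GGOW
After move 3 (U): U=RRWW F=BBGG R=OWYR B=GGBB L=YROW
After move 4 (R): R=YORW U=RBWG F=BOGY D=OBYG B=WGRB
After move 5 (R): R=RYWO U=ROWY F=BBGG D=ORYW B=GGBB
Query: L face = YROW

Answer: Y R O W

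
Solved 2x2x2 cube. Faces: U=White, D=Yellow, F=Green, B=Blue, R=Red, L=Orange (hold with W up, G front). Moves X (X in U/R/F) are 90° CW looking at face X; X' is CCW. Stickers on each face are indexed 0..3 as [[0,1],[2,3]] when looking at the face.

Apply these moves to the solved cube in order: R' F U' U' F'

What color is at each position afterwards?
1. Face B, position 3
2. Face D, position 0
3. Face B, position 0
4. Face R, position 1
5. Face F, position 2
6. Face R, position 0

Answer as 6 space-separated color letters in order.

Answer: B R G Y Y R

Derivation:
After move 1 (R'): R=RRRR U=WBWB F=GWGW D=YGYG B=YBYB
After move 2 (F): F=GGWW U=WBOO R=WRBR D=RRYG L=OYOG
After move 3 (U'): U=BOWO F=OYWW R=GGBR B=WRYB L=YBOG
After move 4 (U'): U=OOBW F=YBWW R=OYBR B=GGYB L=WROG
After move 5 (F'): F=BWYW U=OOOB R=RYRR D=RGYG L=WWOB
Query 1: B[3] = B
Query 2: D[0] = R
Query 3: B[0] = G
Query 4: R[1] = Y
Query 5: F[2] = Y
Query 6: R[0] = R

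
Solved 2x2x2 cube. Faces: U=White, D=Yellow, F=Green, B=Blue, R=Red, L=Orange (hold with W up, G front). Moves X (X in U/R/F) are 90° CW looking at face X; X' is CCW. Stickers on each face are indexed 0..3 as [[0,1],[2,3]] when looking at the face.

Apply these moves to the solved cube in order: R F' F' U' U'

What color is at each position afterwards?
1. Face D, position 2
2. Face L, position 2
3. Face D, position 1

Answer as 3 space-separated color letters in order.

After move 1 (R): R=RRRR U=WGWG F=GYGY D=YBYB B=WBWB
After move 2 (F'): F=YYGG U=WGRR R=BRYR D=OOYB L=OGOW
After move 3 (F'): F=YGYG U=WGBY R=OROR D=GWYB L=OROR
After move 4 (U'): U=GYWB F=ORYG R=YGOR B=ORWB L=WBOR
After move 5 (U'): U=YBGW F=WBYG R=OROR B=YGWB L=OROR
Query 1: D[2] = Y
Query 2: L[2] = O
Query 3: D[1] = W

Answer: Y O W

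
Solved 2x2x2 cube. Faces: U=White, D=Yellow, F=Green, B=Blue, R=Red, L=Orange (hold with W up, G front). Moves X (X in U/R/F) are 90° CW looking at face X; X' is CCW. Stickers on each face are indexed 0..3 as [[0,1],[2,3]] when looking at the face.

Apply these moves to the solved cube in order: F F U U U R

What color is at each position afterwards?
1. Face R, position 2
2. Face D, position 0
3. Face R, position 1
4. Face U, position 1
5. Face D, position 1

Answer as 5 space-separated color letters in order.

After move 1 (F): F=GGGG U=WWOO R=WRWR D=RRYY L=OYOY
After move 2 (F): F=GGGG U=WWYY R=OROR D=WWYY L=OROR
After move 3 (U): U=YWYW F=ORGG R=BBOR B=ORBB L=GGOR
After move 4 (U): U=YYWW F=BBGG R=OROR B=GGBB L=OROR
After move 5 (U): U=WYWY F=ORGG R=GGOR B=ORBB L=BBOR
After move 6 (R): R=OGRG U=WRWG F=OWGY D=WBYO B=YRYB
Query 1: R[2] = R
Query 2: D[0] = W
Query 3: R[1] = G
Query 4: U[1] = R
Query 5: D[1] = B

Answer: R W G R B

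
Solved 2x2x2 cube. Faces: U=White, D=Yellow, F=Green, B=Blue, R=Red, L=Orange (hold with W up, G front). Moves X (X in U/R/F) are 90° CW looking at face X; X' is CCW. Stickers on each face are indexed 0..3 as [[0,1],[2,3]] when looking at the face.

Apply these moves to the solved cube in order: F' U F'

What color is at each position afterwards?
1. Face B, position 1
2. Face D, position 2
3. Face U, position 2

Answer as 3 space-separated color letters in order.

Answer: W Y B

Derivation:
After move 1 (F'): F=GGGG U=WWRR R=YRYR D=OOYY L=OWOW
After move 2 (U): U=RWRW F=YRGG R=BBYR B=OWBB L=GGOW
After move 3 (F'): F=RGYG U=RWBY R=OBOR D=GWYY L=GWOR
Query 1: B[1] = W
Query 2: D[2] = Y
Query 3: U[2] = B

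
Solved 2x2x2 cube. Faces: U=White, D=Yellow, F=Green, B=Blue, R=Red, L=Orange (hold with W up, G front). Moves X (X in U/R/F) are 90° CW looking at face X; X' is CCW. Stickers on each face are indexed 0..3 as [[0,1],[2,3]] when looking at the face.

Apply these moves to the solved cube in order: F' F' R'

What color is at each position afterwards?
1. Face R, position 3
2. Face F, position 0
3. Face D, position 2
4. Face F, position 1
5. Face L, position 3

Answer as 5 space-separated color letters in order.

After move 1 (F'): F=GGGG U=WWRR R=YRYR D=OOYY L=OWOW
After move 2 (F'): F=GGGG U=WWYY R=OROR D=WWYY L=OROR
After move 3 (R'): R=RROO U=WBYB F=GWGY D=WGYG B=YBWB
Query 1: R[3] = O
Query 2: F[0] = G
Query 3: D[2] = Y
Query 4: F[1] = W
Query 5: L[3] = R

Answer: O G Y W R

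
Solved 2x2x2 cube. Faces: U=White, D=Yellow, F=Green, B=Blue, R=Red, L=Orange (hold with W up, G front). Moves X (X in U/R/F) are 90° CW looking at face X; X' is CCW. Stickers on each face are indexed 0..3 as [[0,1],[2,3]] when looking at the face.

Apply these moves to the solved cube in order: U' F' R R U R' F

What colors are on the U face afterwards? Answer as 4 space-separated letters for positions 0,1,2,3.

Answer: G G W B

Derivation:
After move 1 (U'): U=WWWW F=OOGG R=GGRR B=RRBB L=BBOO
After move 2 (F'): F=OGOG U=WWGR R=YGYR D=BOYY L=BWOW
After move 3 (R): R=YYRG U=WGGG F=OOOY D=BBYR B=RRWB
After move 4 (R): R=RYGY U=WOGY F=OBOR D=BWYR B=GRGB
After move 5 (U): U=GWYO F=RYOR R=GRGY B=BWGB L=OBOW
After move 6 (R'): R=RYGG U=GGYB F=RWOO D=BYYR B=RWWB
After move 7 (F): F=OROW U=GGWB R=YYBG D=GRYR L=OBOY
Query: U face = GGWB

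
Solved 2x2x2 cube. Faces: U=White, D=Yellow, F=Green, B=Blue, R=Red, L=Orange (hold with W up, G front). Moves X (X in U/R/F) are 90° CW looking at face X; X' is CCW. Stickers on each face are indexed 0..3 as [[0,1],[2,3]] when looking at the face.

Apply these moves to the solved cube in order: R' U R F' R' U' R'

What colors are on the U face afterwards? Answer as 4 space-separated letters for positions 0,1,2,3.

Answer: W O W Y

Derivation:
After move 1 (R'): R=RRRR U=WBWB F=GWGW D=YGYG B=YBYB
After move 2 (U): U=WWBB F=RRGW R=YBRR B=OOYB L=GWOO
After move 3 (R): R=RYRB U=WRBW F=RGGG D=YYYO B=BOWB
After move 4 (F'): F=GGRG U=WRRR R=YYYB D=WOYO L=GWOB
After move 5 (R'): R=YBYY U=WWRB F=GRRR D=WGYG B=OOOB
After move 6 (U'): U=WBWR F=GWRR R=GRYY B=YBOB L=OOOB
After move 7 (R'): R=RYGY U=WOWY F=GBRR D=WWYR B=GBGB
Query: U face = WOWY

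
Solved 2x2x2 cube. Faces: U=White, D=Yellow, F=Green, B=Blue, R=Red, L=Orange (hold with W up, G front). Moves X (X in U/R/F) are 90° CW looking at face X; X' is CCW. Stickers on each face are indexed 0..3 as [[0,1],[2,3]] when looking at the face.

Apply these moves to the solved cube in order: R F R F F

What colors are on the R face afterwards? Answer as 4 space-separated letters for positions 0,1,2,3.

Answer: B W Y R

Derivation:
After move 1 (R): R=RRRR U=WGWG F=GYGY D=YBYB B=WBWB
After move 2 (F): F=GGYY U=WGOO R=WRGR D=RRYB L=OYOB
After move 3 (R): R=GWRR U=WGOY F=GRYB D=RWYW B=OBGB
After move 4 (F): F=YGBR U=WGBY R=OWYR D=RGYW L=OROW
After move 5 (F): F=BYRG U=WGWR R=BWYR D=YOYW L=OROG
Query: R face = BWYR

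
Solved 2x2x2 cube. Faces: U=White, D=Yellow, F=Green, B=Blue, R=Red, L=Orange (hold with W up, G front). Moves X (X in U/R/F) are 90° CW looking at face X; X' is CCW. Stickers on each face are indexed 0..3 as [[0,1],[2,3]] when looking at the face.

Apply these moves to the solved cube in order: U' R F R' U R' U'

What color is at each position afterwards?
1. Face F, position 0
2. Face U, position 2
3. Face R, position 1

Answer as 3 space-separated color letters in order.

After move 1 (U'): U=WWWW F=OOGG R=GGRR B=RRBB L=BBOO
After move 2 (R): R=RGRG U=WOWG F=OYGY D=YBYR B=WRWB
After move 3 (F): F=GOYY U=WOOB R=WGGG D=RRYR L=BYOB
After move 4 (R'): R=GGWG U=WWOW F=GOYB D=ROYY B=RRRB
After move 5 (U): U=OWWW F=GGYB R=RRWG B=BYRB L=GOOB
After move 6 (R'): R=RGRW U=ORWB F=GWYW D=RGYB B=YYOB
After move 7 (U'): U=RBOW F=GOYW R=GWRW B=RGOB L=YYOB
Query 1: F[0] = G
Query 2: U[2] = O
Query 3: R[1] = W

Answer: G O W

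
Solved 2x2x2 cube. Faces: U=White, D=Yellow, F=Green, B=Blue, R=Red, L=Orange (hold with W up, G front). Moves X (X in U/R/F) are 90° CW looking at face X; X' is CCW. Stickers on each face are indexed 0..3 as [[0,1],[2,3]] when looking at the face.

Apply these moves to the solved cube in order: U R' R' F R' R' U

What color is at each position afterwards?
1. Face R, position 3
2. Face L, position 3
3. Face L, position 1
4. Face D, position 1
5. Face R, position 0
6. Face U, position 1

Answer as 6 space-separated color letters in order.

After move 1 (U): U=WWWW F=RRGG R=BBRR B=OOBB L=GGOO
After move 2 (R'): R=BRBR U=WBWO F=RWGW D=YRYG B=YOYB
After move 3 (R'): R=RRBB U=WYWY F=RBGO D=YWYW B=GORB
After move 4 (F): F=GROB U=WYOG R=WRYB D=BRYW L=GYOW
After move 5 (R'): R=RBWY U=WROG F=GYOG D=BRYB B=WORB
After move 6 (R'): R=BYRW U=WROW F=GROG D=BYYG B=BORB
After move 7 (U): U=OWWR F=BYOG R=BORW B=GYRB L=GROW
Query 1: R[3] = W
Query 2: L[3] = W
Query 3: L[1] = R
Query 4: D[1] = Y
Query 5: R[0] = B
Query 6: U[1] = W

Answer: W W R Y B W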